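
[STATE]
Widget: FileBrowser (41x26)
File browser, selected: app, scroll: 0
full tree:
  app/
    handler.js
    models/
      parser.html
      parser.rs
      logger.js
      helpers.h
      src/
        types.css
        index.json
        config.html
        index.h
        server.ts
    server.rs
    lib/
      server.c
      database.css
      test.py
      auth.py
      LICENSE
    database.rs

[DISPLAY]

> [-] app/                               
    handler.js                           
    [+] models/                          
    server.rs                            
    [+] lib/                             
    database.rs                          
                                         
                                         
                                         
                                         
                                         
                                         
                                         
                                         
                                         
                                         
                                         
                                         
                                         
                                         
                                         
                                         
                                         
                                         
                                         
                                         


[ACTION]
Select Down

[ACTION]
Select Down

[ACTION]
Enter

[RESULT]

  [-] app/                               
    handler.js                           
  > [-] models/                          
      parser.html                        
      parser.rs                          
      logger.js                          
      helpers.h                          
      [+] src/                           
    server.rs                            
    [+] lib/                             
    database.rs                          
                                         
                                         
                                         
                                         
                                         
                                         
                                         
                                         
                                         
                                         
                                         
                                         
                                         
                                         
                                         


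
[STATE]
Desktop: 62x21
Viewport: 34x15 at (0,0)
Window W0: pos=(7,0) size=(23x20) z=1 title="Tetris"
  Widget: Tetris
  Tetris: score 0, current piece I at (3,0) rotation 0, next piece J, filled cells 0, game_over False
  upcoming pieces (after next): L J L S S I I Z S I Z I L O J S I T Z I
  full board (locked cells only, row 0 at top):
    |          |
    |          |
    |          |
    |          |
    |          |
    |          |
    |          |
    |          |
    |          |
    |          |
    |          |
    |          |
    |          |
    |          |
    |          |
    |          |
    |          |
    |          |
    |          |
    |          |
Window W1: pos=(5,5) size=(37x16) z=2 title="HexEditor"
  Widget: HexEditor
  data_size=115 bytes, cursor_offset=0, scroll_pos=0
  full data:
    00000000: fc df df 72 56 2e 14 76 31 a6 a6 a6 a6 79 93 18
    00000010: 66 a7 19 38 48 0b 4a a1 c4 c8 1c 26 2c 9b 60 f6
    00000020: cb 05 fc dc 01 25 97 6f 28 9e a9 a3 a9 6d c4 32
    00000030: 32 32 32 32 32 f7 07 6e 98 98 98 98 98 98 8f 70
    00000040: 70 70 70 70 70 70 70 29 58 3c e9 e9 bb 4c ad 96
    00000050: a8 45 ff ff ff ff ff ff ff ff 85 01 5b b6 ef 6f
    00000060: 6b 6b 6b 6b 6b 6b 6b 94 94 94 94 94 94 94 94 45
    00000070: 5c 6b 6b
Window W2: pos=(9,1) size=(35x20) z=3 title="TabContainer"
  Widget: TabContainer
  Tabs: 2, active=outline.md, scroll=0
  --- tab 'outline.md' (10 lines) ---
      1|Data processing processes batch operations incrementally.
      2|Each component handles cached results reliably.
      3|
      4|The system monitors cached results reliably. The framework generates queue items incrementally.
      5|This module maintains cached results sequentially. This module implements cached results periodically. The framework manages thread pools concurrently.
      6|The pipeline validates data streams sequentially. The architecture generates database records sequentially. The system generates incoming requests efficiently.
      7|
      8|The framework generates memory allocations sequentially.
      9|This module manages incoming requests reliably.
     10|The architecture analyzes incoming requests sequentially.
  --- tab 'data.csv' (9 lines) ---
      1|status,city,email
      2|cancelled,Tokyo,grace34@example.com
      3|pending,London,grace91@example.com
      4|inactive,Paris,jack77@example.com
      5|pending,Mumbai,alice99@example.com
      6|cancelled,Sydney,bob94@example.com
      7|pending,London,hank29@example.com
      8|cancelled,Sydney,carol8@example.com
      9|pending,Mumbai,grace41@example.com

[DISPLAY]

       ┏━━━━━━━━━━━━━━━━━━━━━┓    
       ┃ ┏━━━━━━━━━━━━━━━━━━━━━━━━
       ┠─┃ TabContainer           
       ┃ ┠────────────────────────
       ┃ ┃[outline.md]│ data.csv  
     ┏━━━┃────────────────────────
     ┃ He┃Data processing processe
     ┠───┃Each component handles c
     ┃000┃                        
     ┃000┃The system monitors cach
     ┃000┃This module maintains ca
     ┃000┃The pipeline validates d
     ┃000┃                        
     ┃000┃The framework generates 
     ┃000┃This module manages inco


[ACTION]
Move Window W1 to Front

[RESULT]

       ┏━━━━━━━━━━━━━━━━━━━━━┓    
       ┃ ┏━━━━━━━━━━━━━━━━━━━━━━━━
       ┠─┃ TabContainer           
       ┃ ┠────────────────────────
       ┃ ┃[outline.md]│ data.csv  
     ┏━━━━━━━━━━━━━━━━━━━━━━━━━━━━
     ┃ HexEditor                  
     ┠────────────────────────────
     ┃00000000  FC df df 72 56 2e 
     ┃00000010  66 a7 19 38 48 0b 
     ┃00000020  cb 05 fc dc 01 25 
     ┃00000030  32 32 32 32 32 f7 
     ┃00000040  70 70 70 70 70 70 
     ┃00000050  a8 45 ff ff ff ff 
     ┃00000060  6b 6b 6b 6b 6b 6b 


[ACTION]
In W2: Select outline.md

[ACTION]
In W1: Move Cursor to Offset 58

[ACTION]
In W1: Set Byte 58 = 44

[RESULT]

       ┏━━━━━━━━━━━━━━━━━━━━━┓    
       ┃ ┏━━━━━━━━━━━━━━━━━━━━━━━━
       ┠─┃ TabContainer           
       ┃ ┠────────────────────────
       ┃ ┃[outline.md]│ data.csv  
     ┏━━━━━━━━━━━━━━━━━━━━━━━━━━━━
     ┃ HexEditor                  
     ┠────────────────────────────
     ┃00000000  fc df df 72 56 2e 
     ┃00000010  66 a7 19 38 48 0b 
     ┃00000020  cb 05 fc dc 01 25 
     ┃00000030  32 32 32 32 32 f7 
     ┃00000040  70 70 70 70 70 70 
     ┃00000050  a8 45 ff ff ff ff 
     ┃00000060  6b 6b 6b 6b 6b 6b 


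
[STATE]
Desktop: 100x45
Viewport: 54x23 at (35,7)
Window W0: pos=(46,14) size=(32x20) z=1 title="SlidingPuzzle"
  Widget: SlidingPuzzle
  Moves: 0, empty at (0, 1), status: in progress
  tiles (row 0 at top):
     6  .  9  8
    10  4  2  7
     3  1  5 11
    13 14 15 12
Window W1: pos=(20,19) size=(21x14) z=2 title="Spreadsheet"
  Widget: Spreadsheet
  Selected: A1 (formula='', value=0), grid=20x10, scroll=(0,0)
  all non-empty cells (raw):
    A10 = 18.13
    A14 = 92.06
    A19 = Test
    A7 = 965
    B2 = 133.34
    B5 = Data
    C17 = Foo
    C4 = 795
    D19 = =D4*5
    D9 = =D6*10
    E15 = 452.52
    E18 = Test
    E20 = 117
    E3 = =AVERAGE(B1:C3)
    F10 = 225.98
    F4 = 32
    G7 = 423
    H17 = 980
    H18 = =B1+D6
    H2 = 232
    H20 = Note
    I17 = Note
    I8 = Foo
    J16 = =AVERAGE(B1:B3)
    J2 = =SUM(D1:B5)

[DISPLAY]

                                                      
                                                      
                                                      
                                                      
                                                      
                                                      
                                                      
           ┏━━━━━━━━━━━━━━━━━━━━━━━━━━━━━━┓           
           ┃ SlidingPuzzle                ┃           
           ┠──────────────────────────────┨           
           ┃┌────┬────┬────┬────┐         ┃           
           ┃│  6 │    │  9 │  8 │         ┃           
━━━━━┓     ┃├────┼────┼────┼────┤         ┃           
     ┃     ┃│ 10 │  4 │  2 │  7 │         ┃           
─────┨     ┃├────┼────┼────┼────┤         ┃           
     ┃     ┃│  3 │  1 │  5 │ 11 │         ┃           
 B   ┃     ┃├────┼────┼────┼────┤         ┃           
-----┃     ┃│ 13 │ 14 │ 15 │ 12 │         ┃           
     ┃     ┃└────┴────┴────┴────┘         ┃           
133.3┃     ┃Moves: 0                      ┃           
     ┃     ┃                              ┃           
     ┃     ┃                              ┃           
ta   ┃     ┃                              ┃           


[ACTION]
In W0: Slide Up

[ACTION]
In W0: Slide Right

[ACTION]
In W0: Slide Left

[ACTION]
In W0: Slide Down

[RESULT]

                                                      
                                                      
                                                      
                                                      
                                                      
                                                      
                                                      
           ┏━━━━━━━━━━━━━━━━━━━━━━━━━━━━━━┓           
           ┃ SlidingPuzzle                ┃           
           ┠──────────────────────────────┨           
           ┃┌────┬────┬────┬────┐         ┃           
           ┃│  6 │    │  9 │  8 │         ┃           
━━━━━┓     ┃├────┼────┼────┼────┤         ┃           
     ┃     ┃│ 10 │  4 │  2 │  7 │         ┃           
─────┨     ┃├────┼────┼────┼────┤         ┃           
     ┃     ┃│  3 │  1 │  5 │ 11 │         ┃           
 B   ┃     ┃├────┼────┼────┼────┤         ┃           
-----┃     ┃│ 13 │ 14 │ 15 │ 12 │         ┃           
     ┃     ┃└────┴────┴────┴────┘         ┃           
133.3┃     ┃Moves: 4                      ┃           
     ┃     ┃                              ┃           
     ┃     ┃                              ┃           
ta   ┃     ┃                              ┃           


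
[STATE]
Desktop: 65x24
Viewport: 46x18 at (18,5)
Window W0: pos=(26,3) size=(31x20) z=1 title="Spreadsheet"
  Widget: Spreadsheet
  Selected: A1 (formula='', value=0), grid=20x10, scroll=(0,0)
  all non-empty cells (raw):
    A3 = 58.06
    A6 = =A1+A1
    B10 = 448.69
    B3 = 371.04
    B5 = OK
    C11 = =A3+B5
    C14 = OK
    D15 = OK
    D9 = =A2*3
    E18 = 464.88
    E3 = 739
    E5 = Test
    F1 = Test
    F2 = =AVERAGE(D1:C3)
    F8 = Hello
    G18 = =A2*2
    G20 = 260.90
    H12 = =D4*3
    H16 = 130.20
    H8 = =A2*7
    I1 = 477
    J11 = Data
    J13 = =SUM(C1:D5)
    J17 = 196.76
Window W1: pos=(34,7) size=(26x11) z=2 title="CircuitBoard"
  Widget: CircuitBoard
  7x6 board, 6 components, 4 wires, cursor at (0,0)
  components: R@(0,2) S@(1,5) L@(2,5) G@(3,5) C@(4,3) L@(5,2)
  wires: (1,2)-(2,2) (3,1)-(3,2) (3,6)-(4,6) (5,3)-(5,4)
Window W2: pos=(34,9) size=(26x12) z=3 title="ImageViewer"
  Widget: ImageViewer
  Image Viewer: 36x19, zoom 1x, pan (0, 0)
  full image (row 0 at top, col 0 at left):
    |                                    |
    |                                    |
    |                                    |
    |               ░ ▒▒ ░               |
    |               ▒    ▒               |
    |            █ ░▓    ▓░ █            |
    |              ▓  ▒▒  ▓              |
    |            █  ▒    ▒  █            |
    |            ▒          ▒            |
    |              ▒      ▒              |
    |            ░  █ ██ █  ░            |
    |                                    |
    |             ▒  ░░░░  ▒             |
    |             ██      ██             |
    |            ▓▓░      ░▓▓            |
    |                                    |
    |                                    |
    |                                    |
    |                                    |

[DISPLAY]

        ┠─────────────────────────────┨       
        ┃A1:                          ┃       
        ┃       ┏━━━━━━━━━━━━━━━━━━━━━━━━┓    
        ┃-------┃ CircuitBoard           ┃    
        ┃  1    ┏━━━━━━━━━━━━━━━━━━━━━━━━┓    
        ┃  2    ┃ ImageViewer            ┃    
        ┃  3    ┠────────────────────────┨    
        ┃  4    ┃                        ┃    
        ┃  5    ┃                        ┃    
        ┃  6    ┃                        ┃    
        ┃  7    ┃               ░ ▒▒ ░   ┃    
        ┃  8    ┃               ▒    ▒   ┃    
        ┃  9    ┃            █ ░▓    ▓░ █┃    
        ┃ 10    ┃              ▓  ▒▒  ▓  ┃    
        ┃ 11    ┃            █  ▒    ▒  █┃    
        ┃ 12    ┗━━━━━━━━━━━━━━━━━━━━━━━━┛    
        ┃ 13        0       0       0 ┃       
        ┗━━━━━━━━━━━━━━━━━━━━━━━━━━━━━┛       


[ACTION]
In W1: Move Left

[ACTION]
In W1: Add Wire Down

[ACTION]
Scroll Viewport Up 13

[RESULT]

                                              
                                              
                                              
        ┏━━━━━━━━━━━━━━━━━━━━━━━━━━━━━┓       
        ┃ Spreadsheet                 ┃       
        ┠─────────────────────────────┨       
        ┃A1:                          ┃       
        ┃       ┏━━━━━━━━━━━━━━━━━━━━━━━━┓    
        ┃-------┃ CircuitBoard           ┃    
        ┃  1    ┏━━━━━━━━━━━━━━━━━━━━━━━━┓    
        ┃  2    ┃ ImageViewer            ┃    
        ┃  3    ┠────────────────────────┨    
        ┃  4    ┃                        ┃    
        ┃  5    ┃                        ┃    
        ┃  6    ┃                        ┃    
        ┃  7    ┃               ░ ▒▒ ░   ┃    
        ┃  8    ┃               ▒    ▒   ┃    
        ┃  9    ┃            █ ░▓    ▓░ █┃    


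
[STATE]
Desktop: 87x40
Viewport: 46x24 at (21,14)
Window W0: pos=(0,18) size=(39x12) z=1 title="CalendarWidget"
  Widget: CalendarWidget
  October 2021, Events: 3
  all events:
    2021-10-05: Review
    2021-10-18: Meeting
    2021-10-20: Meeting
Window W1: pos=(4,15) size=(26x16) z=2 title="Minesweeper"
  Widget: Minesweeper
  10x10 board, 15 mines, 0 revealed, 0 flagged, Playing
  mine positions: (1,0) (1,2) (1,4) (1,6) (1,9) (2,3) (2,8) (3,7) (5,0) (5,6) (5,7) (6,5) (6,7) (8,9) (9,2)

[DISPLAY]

                                              
━━━━━━━━┓                                     
        ┃                                     
────────┨                                     
        ┃━━━━━━━━┓                            
        ┃        ┃                            
        ┃────────┨                            
        ┃        ┃                            
        ┃        ┃                            
        ┃        ┃                            
        ┃        ┃                            
        ┃        ┃                            
        ┃        ┃                            
        ┃        ┃                            
        ┃        ┃                            
        ┃━━━━━━━━┛                            
━━━━━━━━┛                                     
                                              
                                              
                                              
                                              
                                              
                                              
                                              


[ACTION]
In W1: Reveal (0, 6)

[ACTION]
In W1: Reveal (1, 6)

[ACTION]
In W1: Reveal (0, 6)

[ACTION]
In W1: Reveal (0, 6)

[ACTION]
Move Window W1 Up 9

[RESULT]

        ┃                                     
        ┃                                     
        ┃                                     
        ┃                                     
        ┃━━━━━━━━┓                            
        ┃        ┃                            
        ┃────────┨                            
━━━━━━━━┛        ┃                            
                 ┃                            
                 ┃                            
0                ┃                            
                 ┃                            
24               ┃                            
                 ┃                            
                 ┃                            
━━━━━━━━━━━━━━━━━┛                            
                                              
                                              
                                              
                                              
                                              
                                              
                                              
                                              


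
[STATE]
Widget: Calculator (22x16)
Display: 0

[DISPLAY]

                     0
┌───┬───┬───┬───┐     
│ 7 │ 8 │ 9 │ ÷ │     
├───┼───┼───┼───┤     
│ 4 │ 5 │ 6 │ × │     
├───┼───┼───┼───┤     
│ 1 │ 2 │ 3 │ - │     
├───┼───┼───┼───┤     
│ 0 │ . │ = │ + │     
├───┼───┼───┼───┤     
│ C │ MC│ MR│ M+│     
└───┴───┴───┴───┘     
                      
                      
                      
                      


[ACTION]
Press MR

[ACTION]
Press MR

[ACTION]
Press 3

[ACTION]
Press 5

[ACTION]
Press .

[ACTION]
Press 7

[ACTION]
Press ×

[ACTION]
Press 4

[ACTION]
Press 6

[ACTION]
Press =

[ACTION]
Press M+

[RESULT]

                1642.2
┌───┬───┬───┬───┐     
│ 7 │ 8 │ 9 │ ÷ │     
├───┼───┼───┼───┤     
│ 4 │ 5 │ 6 │ × │     
├───┼───┼───┼───┤     
│ 1 │ 2 │ 3 │ - │     
├───┼───┼───┼───┤     
│ 0 │ . │ = │ + │     
├───┼───┼───┼───┤     
│ C │ MC│ MR│ M+│     
└───┴───┴───┴───┘     
                      
                      
                      
                      


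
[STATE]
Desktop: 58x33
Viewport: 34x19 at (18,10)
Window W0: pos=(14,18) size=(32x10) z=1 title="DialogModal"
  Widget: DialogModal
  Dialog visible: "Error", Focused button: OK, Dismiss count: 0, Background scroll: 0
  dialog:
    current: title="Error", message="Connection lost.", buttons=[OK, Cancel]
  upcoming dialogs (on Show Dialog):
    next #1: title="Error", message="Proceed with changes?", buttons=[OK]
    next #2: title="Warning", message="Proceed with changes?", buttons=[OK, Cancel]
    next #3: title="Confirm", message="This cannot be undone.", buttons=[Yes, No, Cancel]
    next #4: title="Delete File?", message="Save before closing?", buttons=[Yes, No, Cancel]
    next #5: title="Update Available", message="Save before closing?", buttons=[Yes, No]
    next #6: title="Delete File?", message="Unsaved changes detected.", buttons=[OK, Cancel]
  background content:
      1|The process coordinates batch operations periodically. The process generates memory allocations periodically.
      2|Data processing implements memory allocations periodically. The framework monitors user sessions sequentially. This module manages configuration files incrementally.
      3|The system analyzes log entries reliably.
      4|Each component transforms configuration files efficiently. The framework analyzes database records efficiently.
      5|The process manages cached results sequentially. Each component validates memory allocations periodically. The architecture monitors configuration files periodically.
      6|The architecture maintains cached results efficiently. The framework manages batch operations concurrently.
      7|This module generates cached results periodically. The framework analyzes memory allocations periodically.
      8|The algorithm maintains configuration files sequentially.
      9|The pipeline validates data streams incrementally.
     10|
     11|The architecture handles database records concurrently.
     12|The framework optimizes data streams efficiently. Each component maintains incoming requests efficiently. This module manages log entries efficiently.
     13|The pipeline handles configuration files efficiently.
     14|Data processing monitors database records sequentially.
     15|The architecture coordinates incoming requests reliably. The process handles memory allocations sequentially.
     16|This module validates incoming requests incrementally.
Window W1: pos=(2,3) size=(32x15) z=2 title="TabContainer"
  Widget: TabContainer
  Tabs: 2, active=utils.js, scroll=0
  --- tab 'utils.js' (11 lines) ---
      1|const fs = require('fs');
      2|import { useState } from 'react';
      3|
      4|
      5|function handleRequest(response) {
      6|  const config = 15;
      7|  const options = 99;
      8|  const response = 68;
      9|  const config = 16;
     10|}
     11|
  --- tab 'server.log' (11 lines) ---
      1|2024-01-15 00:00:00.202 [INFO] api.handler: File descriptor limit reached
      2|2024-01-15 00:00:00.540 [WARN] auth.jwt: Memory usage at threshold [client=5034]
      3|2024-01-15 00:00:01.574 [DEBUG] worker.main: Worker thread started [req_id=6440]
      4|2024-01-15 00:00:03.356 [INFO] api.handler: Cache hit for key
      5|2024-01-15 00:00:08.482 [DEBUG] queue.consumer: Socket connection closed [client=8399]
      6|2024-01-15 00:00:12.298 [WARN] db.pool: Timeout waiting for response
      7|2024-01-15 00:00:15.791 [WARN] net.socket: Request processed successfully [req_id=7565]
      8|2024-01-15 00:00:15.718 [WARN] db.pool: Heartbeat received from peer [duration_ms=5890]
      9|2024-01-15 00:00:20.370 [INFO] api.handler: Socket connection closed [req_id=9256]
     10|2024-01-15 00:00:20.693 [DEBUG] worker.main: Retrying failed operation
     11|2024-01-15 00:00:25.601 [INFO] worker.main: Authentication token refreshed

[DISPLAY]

               ┃                  
               ┃                  
Request(respons┃                  
= 15;          ┃                  
 = 99;         ┃                  
e = 68;        ┃                  
= 16;          ┃                  
━━━━━━━━━━━━━━━┛                  
━━━━━━━━━━━━━━━━━━━━━━━━━━━┓      
alogModal                  ┃      
───────────────────────────┨      
 p┌──────────────────┐atch ┃      
a │      Error       │s mem┃      
 s│ Connection lost. │ntrie┃      
h │  [OK]  Cancel    │ conf┃      
 p└──────────────────┘d res┃      
 architecture maintains cac┃      
━━━━━━━━━━━━━━━━━━━━━━━━━━━┛      
                                  


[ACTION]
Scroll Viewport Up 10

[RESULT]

                                  
                                  
                                  
━━━━━━━━━━━━━━━┓                  
               ┃                  
───────────────┨                  
ver.log        ┃                  
───────────────┃                  
ire('fs');     ┃                  
te } from 'reac┃                  
               ┃                  
               ┃                  
Request(respons┃                  
= 15;          ┃                  
 = 99;         ┃                  
e = 68;        ┃                  
= 16;          ┃                  
━━━━━━━━━━━━━━━┛                  
━━━━━━━━━━━━━━━━━━━━━━━━━━━┓      


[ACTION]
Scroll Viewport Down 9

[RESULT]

te } from 'reac┃                  
               ┃                  
               ┃                  
Request(respons┃                  
= 15;          ┃                  
 = 99;         ┃                  
e = 68;        ┃                  
= 16;          ┃                  
━━━━━━━━━━━━━━━┛                  
━━━━━━━━━━━━━━━━━━━━━━━━━━━┓      
alogModal                  ┃      
───────────────────────────┨      
 p┌──────────────────┐atch ┃      
a │      Error       │s mem┃      
 s│ Connection lost. │ntrie┃      
h │  [OK]  Cancel    │ conf┃      
 p└──────────────────┘d res┃      
 architecture maintains cac┃      
━━━━━━━━━━━━━━━━━━━━━━━━━━━┛      


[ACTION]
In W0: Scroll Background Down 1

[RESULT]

te } from 'reac┃                  
               ┃                  
               ┃                  
Request(respons┃                  
= 15;          ┃                  
 = 99;         ┃                  
e = 68;        ┃                  
= 16;          ┃                  
━━━━━━━━━━━━━━━┛                  
━━━━━━━━━━━━━━━━━━━━━━━━━━━┓      
alogModal                  ┃      
───────────────────────────┨      
a ┌──────────────────┐s mem┃      
 s│      Error       │ntrie┃      
h │ Connection lost. │ conf┃      
 p│  [OK]  Cancel    │d res┃      
 a└──────────────────┘s cac┃      
s module generates cached r┃      
━━━━━━━━━━━━━━━━━━━━━━━━━━━┛      


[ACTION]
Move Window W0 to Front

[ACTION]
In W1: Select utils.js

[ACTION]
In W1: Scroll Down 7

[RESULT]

= 16;          ┃                  
               ┃                  
               ┃                  
               ┃                  
               ┃                  
               ┃                  
               ┃                  
               ┃                  
━━━━━━━━━━━━━━━┛                  
━━━━━━━━━━━━━━━━━━━━━━━━━━━┓      
alogModal                  ┃      
───────────────────────────┨      
a ┌──────────────────┐s mem┃      
 s│      Error       │ntrie┃      
h │ Connection lost. │ conf┃      
 p│  [OK]  Cancel    │d res┃      
 a└──────────────────┘s cac┃      
s module generates cached r┃      
━━━━━━━━━━━━━━━━━━━━━━━━━━━┛      


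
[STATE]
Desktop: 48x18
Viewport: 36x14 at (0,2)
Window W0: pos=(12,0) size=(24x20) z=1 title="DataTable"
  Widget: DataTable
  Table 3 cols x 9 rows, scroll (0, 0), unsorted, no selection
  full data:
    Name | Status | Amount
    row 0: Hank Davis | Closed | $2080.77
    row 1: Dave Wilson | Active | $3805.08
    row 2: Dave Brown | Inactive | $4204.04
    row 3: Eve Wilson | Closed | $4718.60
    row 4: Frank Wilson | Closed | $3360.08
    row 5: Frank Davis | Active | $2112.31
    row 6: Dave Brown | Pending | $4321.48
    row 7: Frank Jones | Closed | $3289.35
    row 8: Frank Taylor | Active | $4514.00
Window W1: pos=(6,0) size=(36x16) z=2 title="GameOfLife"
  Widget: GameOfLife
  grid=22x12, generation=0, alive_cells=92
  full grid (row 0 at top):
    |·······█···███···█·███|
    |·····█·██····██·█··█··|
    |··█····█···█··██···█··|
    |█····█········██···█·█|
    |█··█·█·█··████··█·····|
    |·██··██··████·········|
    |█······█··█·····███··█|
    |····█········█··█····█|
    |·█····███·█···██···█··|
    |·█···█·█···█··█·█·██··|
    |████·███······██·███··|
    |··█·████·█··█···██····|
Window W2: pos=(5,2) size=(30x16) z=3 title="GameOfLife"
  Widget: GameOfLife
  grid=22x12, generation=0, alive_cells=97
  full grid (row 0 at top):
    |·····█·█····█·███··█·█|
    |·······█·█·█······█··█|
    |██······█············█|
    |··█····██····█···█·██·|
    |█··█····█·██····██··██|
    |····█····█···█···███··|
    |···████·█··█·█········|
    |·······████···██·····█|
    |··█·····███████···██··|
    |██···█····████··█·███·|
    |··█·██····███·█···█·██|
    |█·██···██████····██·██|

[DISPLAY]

     ┏━━━━━━━━━━━━━━━━━━━━━━━━━━━━┓─
     ┃ GameOfLife                 ┃ 
     ┠────────────────────────────┨ 
     ┃Gen: 0                      ┃ 
     ┃·····█·█····█·███··█·█      ┃ 
     ┃·······█·█·█······█··█      ┃ 
     ┃██······█············█      ┃ 
     ┃··█····██····█···█·██·      ┃ 
     ┃█··█····█·██····██··██      ┃ 
     ┃····█····█···█···███··      ┃ 
     ┃···████·█··█·█········      ┃ 
     ┃·······████···██·····█      ┃ 
     ┃··█·····███████···██··      ┃ 
     ┃██···█····████··█·███·      ┃━


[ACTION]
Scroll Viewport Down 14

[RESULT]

     ┠────────────────────────────┨ 
     ┃Gen: 0                      ┃ 
     ┃·····█·█····█·███··█·█      ┃ 
     ┃·······█·█·█······█··█      ┃ 
     ┃██······█············█      ┃ 
     ┃··█····██····█···█·██·      ┃ 
     ┃█··█····█·██····██··██      ┃ 
     ┃····█····█···█···███··      ┃ 
     ┃···████·█··█·█········      ┃ 
     ┃·······████···██·····█      ┃ 
     ┃··█·····███████···██··      ┃ 
     ┃██···█····████··█·███·      ┃━
     ┃··█·██····███·█···█·██      ┃┃
     ┗━━━━━━━━━━━━━━━━━━━━━━━━━━━━┛┃


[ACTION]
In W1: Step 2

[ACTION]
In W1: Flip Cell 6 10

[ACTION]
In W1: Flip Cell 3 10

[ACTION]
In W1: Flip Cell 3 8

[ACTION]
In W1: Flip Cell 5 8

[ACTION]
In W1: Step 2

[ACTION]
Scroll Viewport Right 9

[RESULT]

─────────────────────────┨      ┃   
: 0                      ┃      ┃   
··█·█····█·███··█·█      ┃      ┃   
····█·█·█······█··█      ┃      ┃   
·····█············█      ┃      ┃   
····██····█···█·██·      ┃      ┃   
█····█·██····██··██      ┃      ┃   
·█····█···█···███··      ┃      ┃   
████·█··█·█········      ┃      ┃   
····████···██·····█      ┃      ┃   
·····███████···██··      ┃      ┃   
··█····████··█·███·      ┃━━━━━━┛   
·██····███·█···█·██      ┃┃         
━━━━━━━━━━━━━━━━━━━━━━━━━┛┃         


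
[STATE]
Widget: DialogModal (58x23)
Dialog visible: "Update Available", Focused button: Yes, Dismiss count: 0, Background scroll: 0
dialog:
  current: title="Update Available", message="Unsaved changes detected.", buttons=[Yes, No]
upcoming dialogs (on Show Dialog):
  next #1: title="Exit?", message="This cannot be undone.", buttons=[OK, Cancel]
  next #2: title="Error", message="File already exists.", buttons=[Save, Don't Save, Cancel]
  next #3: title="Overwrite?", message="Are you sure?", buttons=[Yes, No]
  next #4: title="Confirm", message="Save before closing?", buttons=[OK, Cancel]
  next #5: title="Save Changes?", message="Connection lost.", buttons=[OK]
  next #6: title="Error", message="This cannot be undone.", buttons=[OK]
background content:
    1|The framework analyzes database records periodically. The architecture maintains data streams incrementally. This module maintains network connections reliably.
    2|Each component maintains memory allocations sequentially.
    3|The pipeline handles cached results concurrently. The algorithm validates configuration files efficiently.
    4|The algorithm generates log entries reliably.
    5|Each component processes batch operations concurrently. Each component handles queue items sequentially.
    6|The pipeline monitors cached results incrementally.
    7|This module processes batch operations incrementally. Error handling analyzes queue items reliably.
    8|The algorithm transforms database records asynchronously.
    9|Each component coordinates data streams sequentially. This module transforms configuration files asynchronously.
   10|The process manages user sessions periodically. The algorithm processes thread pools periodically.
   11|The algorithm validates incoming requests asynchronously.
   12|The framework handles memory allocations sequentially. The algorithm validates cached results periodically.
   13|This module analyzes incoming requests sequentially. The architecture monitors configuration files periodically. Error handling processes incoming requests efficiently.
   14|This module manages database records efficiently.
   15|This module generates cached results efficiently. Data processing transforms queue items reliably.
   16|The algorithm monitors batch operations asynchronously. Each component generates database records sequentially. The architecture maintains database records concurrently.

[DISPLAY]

The framework analyzes database records periodically. The 
Each component maintains memory allocations sequentially. 
The pipeline handles cached results concurrently. The algo
The algorithm generates log entries reliably.             
Each component processes batch operations concurrently. Ea
The pipeline monitors cached results incrementally.       
This module processes batch operations incrementally. Erro
The algorithm transforms database records asynchronously. 
Each component coordinates data streams sequentially. This
The process ma┌───────────────────────────┐lly. The algori
The algorithm │      Update Available     │synchronously. 
The framework │ Unsaved changes detected. │quentially. The
This module an│         [Yes]  No         │entially. The a
This module ma└───────────────────────────┘ently.         
This module generates cached results efficiently. Data pro
The algorithm monitors batch operations asynchronously. Ea
                                                          
                                                          
                                                          
                                                          
                                                          
                                                          
                                                          


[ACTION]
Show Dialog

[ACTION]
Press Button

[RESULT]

The framework analyzes database records periodically. The 
Each component maintains memory allocations sequentially. 
The pipeline handles cached results concurrently. The algo
The algorithm generates log entries reliably.             
Each component processes batch operations concurrently. Ea
The pipeline monitors cached results incrementally.       
This module processes batch operations incrementally. Erro
The algorithm transforms database records asynchronously. 
Each component coordinates data streams sequentially. This
The process manages user sessions periodically. The algori
The algorithm validates incoming requests asynchronously. 
The framework handles memory allocations sequentially. The
This module analyzes incoming requests sequentially. The a
This module manages database records efficiently.         
This module generates cached results efficiently. Data pro
The algorithm monitors batch operations asynchronously. Ea
                                                          
                                                          
                                                          
                                                          
                                                          
                                                          
                                                          


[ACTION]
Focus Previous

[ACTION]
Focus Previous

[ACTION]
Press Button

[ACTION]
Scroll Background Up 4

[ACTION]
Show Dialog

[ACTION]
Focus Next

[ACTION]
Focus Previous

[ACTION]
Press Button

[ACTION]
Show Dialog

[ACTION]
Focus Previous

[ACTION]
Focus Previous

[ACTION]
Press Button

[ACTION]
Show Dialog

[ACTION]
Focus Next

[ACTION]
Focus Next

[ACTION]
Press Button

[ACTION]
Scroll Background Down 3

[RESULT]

The algorithm generates log entries reliably.             
Each component processes batch operations concurrently. Ea
The pipeline monitors cached results incrementally.       
This module processes batch operations incrementally. Erro
The algorithm transforms database records asynchronously. 
Each component coordinates data streams sequentially. This
The process manages user sessions periodically. The algori
The algorithm validates incoming requests asynchronously. 
The framework handles memory allocations sequentially. The
This module analyzes incoming requests sequentially. The a
This module manages database records efficiently.         
This module generates cached results efficiently. Data pro
The algorithm monitors batch operations asynchronously. Ea
                                                          
                                                          
                                                          
                                                          
                                                          
                                                          
                                                          
                                                          
                                                          
                                                          
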